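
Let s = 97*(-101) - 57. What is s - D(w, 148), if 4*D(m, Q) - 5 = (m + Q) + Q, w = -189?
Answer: -9882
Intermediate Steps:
D(m, Q) = 5/4 + Q/2 + m/4 (D(m, Q) = 5/4 + ((m + Q) + Q)/4 = 5/4 + ((Q + m) + Q)/4 = 5/4 + (m + 2*Q)/4 = 5/4 + (Q/2 + m/4) = 5/4 + Q/2 + m/4)
s = -9854 (s = -9797 - 57 = -9854)
s - D(w, 148) = -9854 - (5/4 + (½)*148 + (¼)*(-189)) = -9854 - (5/4 + 74 - 189/4) = -9854 - 1*28 = -9854 - 28 = -9882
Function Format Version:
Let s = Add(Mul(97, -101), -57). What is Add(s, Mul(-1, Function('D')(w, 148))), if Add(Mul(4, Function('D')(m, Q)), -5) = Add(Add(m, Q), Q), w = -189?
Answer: -9882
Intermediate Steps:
Function('D')(m, Q) = Add(Rational(5, 4), Mul(Rational(1, 2), Q), Mul(Rational(1, 4), m)) (Function('D')(m, Q) = Add(Rational(5, 4), Mul(Rational(1, 4), Add(Add(m, Q), Q))) = Add(Rational(5, 4), Mul(Rational(1, 4), Add(Add(Q, m), Q))) = Add(Rational(5, 4), Mul(Rational(1, 4), Add(m, Mul(2, Q)))) = Add(Rational(5, 4), Add(Mul(Rational(1, 2), Q), Mul(Rational(1, 4), m))) = Add(Rational(5, 4), Mul(Rational(1, 2), Q), Mul(Rational(1, 4), m)))
s = -9854 (s = Add(-9797, -57) = -9854)
Add(s, Mul(-1, Function('D')(w, 148))) = Add(-9854, Mul(-1, Add(Rational(5, 4), Mul(Rational(1, 2), 148), Mul(Rational(1, 4), -189)))) = Add(-9854, Mul(-1, Add(Rational(5, 4), 74, Rational(-189, 4)))) = Add(-9854, Mul(-1, 28)) = Add(-9854, -28) = -9882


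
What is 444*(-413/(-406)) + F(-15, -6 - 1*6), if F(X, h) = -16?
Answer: 12634/29 ≈ 435.66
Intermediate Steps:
444*(-413/(-406)) + F(-15, -6 - 1*6) = 444*(-413/(-406)) - 16 = 444*(-413*(-1/406)) - 16 = 444*(59/58) - 16 = 13098/29 - 16 = 12634/29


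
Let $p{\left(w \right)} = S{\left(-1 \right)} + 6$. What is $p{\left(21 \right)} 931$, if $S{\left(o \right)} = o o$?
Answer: $6517$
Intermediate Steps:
$S{\left(o \right)} = o^{2}$
$p{\left(w \right)} = 7$ ($p{\left(w \right)} = \left(-1\right)^{2} + 6 = 1 + 6 = 7$)
$p{\left(21 \right)} 931 = 7 \cdot 931 = 6517$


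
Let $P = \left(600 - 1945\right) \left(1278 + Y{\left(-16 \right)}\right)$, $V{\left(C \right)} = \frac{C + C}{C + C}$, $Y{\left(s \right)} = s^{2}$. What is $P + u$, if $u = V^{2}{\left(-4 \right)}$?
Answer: $-2063229$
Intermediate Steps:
$V{\left(C \right)} = 1$ ($V{\left(C \right)} = \frac{2 C}{2 C} = 2 C \frac{1}{2 C} = 1$)
$u = 1$ ($u = 1^{2} = 1$)
$P = -2063230$ ($P = \left(600 - 1945\right) \left(1278 + \left(-16\right)^{2}\right) = - 1345 \left(1278 + 256\right) = \left(-1345\right) 1534 = -2063230$)
$P + u = -2063230 + 1 = -2063229$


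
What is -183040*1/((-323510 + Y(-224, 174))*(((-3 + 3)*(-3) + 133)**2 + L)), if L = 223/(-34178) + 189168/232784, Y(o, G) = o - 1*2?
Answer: 2275442183872/71192438240816235 ≈ 3.1962e-5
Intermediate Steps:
Y(o, G) = -2 + o (Y(o, G) = o - 2 = -2 + o)
L = 400842067/497255722 (L = 223*(-1/34178) + 189168*(1/232784) = -223/34178 + 11823/14549 = 400842067/497255722 ≈ 0.80611)
-183040*1/((-323510 + Y(-224, 174))*(((-3 + 3)*(-3) + 133)**2 + L)) = -183040*1/((-323510 + (-2 - 224))*(((-3 + 3)*(-3) + 133)**2 + 400842067/497255722)) = -183040*1/((-323510 - 226)*((0*(-3) + 133)**2 + 400842067/497255722)) = -183040*(-1/(323736*((0 + 133)**2 + 400842067/497255722))) = -183040*(-1/(323736*(133**2 + 400842067/497255722))) = -183040*(-1/(323736*(17689 + 400842067/497255722))) = -183040/((-323736*8796357308525/497255722)) = -183040/(-1423848764816324700/248627861) = -183040*(-248627861/1423848764816324700) = 2275442183872/71192438240816235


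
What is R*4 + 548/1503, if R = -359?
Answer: -2157760/1503 ≈ -1435.6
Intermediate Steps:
R*4 + 548/1503 = -359*4 + 548/1503 = -1436 + 548*(1/1503) = -1436 + 548/1503 = -2157760/1503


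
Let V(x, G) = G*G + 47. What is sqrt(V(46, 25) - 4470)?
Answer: 3*I*sqrt(422) ≈ 61.628*I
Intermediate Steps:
V(x, G) = 47 + G**2 (V(x, G) = G**2 + 47 = 47 + G**2)
sqrt(V(46, 25) - 4470) = sqrt((47 + 25**2) - 4470) = sqrt((47 + 625) - 4470) = sqrt(672 - 4470) = sqrt(-3798) = 3*I*sqrt(422)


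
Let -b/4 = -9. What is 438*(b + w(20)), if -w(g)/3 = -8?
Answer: 26280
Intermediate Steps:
b = 36 (b = -4*(-9) = 36)
w(g) = 24 (w(g) = -3*(-8) = 24)
438*(b + w(20)) = 438*(36 + 24) = 438*60 = 26280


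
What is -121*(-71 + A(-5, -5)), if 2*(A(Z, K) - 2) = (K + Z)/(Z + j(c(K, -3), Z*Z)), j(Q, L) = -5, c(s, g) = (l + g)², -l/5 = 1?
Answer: 16577/2 ≈ 8288.5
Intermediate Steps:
l = -5 (l = -5*1 = -5)
c(s, g) = (-5 + g)²
A(Z, K) = 2 + (K + Z)/(2*(-5 + Z)) (A(Z, K) = 2 + ((K + Z)/(Z - 5))/2 = 2 + ((K + Z)/(-5 + Z))/2 = 2 + (K + Z)/(2*(-5 + Z)))
-121*(-71 + A(-5, -5)) = -121*(-71 + (-20 - 5 + 5*(-5))/(2*(-5 - 5))) = -121*(-71 + (½)*(-20 - 5 - 25)/(-10)) = -121*(-71 + (½)*(-⅒)*(-50)) = -121*(-71 + 5/2) = -121*(-137/2) = 16577/2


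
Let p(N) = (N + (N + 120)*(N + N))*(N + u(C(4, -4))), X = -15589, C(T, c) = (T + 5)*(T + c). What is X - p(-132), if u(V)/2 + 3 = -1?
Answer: 409451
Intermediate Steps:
C(T, c) = (5 + T)*(T + c)
u(V) = -8 (u(V) = -6 + 2*(-1) = -6 - 2 = -8)
p(N) = (-8 + N)*(N + 2*N*(120 + N)) (p(N) = (N + (N + 120)*(N + N))*(N - 8) = (N + (120 + N)*(2*N))*(-8 + N) = (N + 2*N*(120 + N))*(-8 + N) = (-8 + N)*(N + 2*N*(120 + N)))
X - p(-132) = -15589 - (-132)*(-1928 + 2*(-132)**2 + 225*(-132)) = -15589 - (-132)*(-1928 + 2*17424 - 29700) = -15589 - (-132)*(-1928 + 34848 - 29700) = -15589 - (-132)*3220 = -15589 - 1*(-425040) = -15589 + 425040 = 409451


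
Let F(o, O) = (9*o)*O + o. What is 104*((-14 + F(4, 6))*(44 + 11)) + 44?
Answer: 1178364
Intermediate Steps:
F(o, O) = o + 9*O*o (F(o, O) = 9*O*o + o = o + 9*O*o)
104*((-14 + F(4, 6))*(44 + 11)) + 44 = 104*((-14 + 4*(1 + 9*6))*(44 + 11)) + 44 = 104*((-14 + 4*(1 + 54))*55) + 44 = 104*((-14 + 4*55)*55) + 44 = 104*((-14 + 220)*55) + 44 = 104*(206*55) + 44 = 104*11330 + 44 = 1178320 + 44 = 1178364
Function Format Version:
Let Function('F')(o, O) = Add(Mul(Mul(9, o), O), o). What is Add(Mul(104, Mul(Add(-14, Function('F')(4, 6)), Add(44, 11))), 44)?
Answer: 1178364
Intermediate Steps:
Function('F')(o, O) = Add(o, Mul(9, O, o)) (Function('F')(o, O) = Add(Mul(9, O, o), o) = Add(o, Mul(9, O, o)))
Add(Mul(104, Mul(Add(-14, Function('F')(4, 6)), Add(44, 11))), 44) = Add(Mul(104, Mul(Add(-14, Mul(4, Add(1, Mul(9, 6)))), Add(44, 11))), 44) = Add(Mul(104, Mul(Add(-14, Mul(4, Add(1, 54))), 55)), 44) = Add(Mul(104, Mul(Add(-14, Mul(4, 55)), 55)), 44) = Add(Mul(104, Mul(Add(-14, 220), 55)), 44) = Add(Mul(104, Mul(206, 55)), 44) = Add(Mul(104, 11330), 44) = Add(1178320, 44) = 1178364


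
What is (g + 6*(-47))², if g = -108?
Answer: 152100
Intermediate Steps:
(g + 6*(-47))² = (-108 + 6*(-47))² = (-108 - 282)² = (-390)² = 152100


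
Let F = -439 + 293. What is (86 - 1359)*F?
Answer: 185858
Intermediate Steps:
F = -146
(86 - 1359)*F = (86 - 1359)*(-146) = -1273*(-146) = 185858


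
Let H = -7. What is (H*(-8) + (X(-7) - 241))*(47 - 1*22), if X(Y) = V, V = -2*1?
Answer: -4675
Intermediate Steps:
V = -2
X(Y) = -2
(H*(-8) + (X(-7) - 241))*(47 - 1*22) = (-7*(-8) + (-2 - 241))*(47 - 1*22) = (56 - 243)*(47 - 22) = -187*25 = -4675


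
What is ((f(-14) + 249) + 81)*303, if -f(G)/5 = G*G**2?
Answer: 4257150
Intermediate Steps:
f(G) = -5*G**3 (f(G) = -5*G*G**2 = -5*G**3)
((f(-14) + 249) + 81)*303 = ((-5*(-14)**3 + 249) + 81)*303 = ((-5*(-2744) + 249) + 81)*303 = ((13720 + 249) + 81)*303 = (13969 + 81)*303 = 14050*303 = 4257150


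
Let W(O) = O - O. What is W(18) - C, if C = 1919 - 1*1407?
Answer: -512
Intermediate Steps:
W(O) = 0
C = 512 (C = 1919 - 1407 = 512)
W(18) - C = 0 - 1*512 = 0 - 512 = -512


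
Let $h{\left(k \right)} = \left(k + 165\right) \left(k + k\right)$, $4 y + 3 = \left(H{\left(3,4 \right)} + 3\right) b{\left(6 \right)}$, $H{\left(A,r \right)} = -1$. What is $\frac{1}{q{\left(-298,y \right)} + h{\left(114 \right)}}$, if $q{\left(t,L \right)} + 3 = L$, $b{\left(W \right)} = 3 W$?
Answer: $\frac{4}{254469} \approx 1.5719 \cdot 10^{-5}$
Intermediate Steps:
$y = \frac{33}{4}$ ($y = - \frac{3}{4} + \frac{\left(-1 + 3\right) 3 \cdot 6}{4} = - \frac{3}{4} + \frac{2 \cdot 18}{4} = - \frac{3}{4} + \frac{1}{4} \cdot 36 = - \frac{3}{4} + 9 = \frac{33}{4} \approx 8.25$)
$q{\left(t,L \right)} = -3 + L$
$h{\left(k \right)} = 2 k \left(165 + k\right)$ ($h{\left(k \right)} = \left(165 + k\right) 2 k = 2 k \left(165 + k\right)$)
$\frac{1}{q{\left(-298,y \right)} + h{\left(114 \right)}} = \frac{1}{\left(-3 + \frac{33}{4}\right) + 2 \cdot 114 \left(165 + 114\right)} = \frac{1}{\frac{21}{4} + 2 \cdot 114 \cdot 279} = \frac{1}{\frac{21}{4} + 63612} = \frac{1}{\frac{254469}{4}} = \frac{4}{254469}$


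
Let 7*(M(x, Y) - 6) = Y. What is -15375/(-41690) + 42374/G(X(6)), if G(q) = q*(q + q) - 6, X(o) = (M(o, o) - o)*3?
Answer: 8656747369/1475826 ≈ 5865.7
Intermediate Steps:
M(x, Y) = 6 + Y/7
X(o) = 18 - 18*o/7 (X(o) = ((6 + o/7) - o)*3 = (6 - 6*o/7)*3 = 18 - 18*o/7)
G(q) = -6 + 2*q² (G(q) = q*(2*q) - 6 = 2*q² - 6 = -6 + 2*q²)
-15375/(-41690) + 42374/G(X(6)) = -15375/(-41690) + 42374/(-6 + 2*(18 - 18/7*6)²) = -15375*(-1/41690) + 42374/(-6 + 2*(18 - 108/7)²) = 3075/8338 + 42374/(-6 + 2*(18/7)²) = 3075/8338 + 42374/(-6 + 2*(324/49)) = 3075/8338 + 42374/(-6 + 648/49) = 3075/8338 + 42374/(354/49) = 3075/8338 + 42374*(49/354) = 3075/8338 + 1038163/177 = 8656747369/1475826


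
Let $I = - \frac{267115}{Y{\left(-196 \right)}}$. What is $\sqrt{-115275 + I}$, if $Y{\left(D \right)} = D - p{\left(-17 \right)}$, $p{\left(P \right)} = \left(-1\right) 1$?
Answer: $\frac{i \sqrt{173249778}}{39} \approx 337.5 i$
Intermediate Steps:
$p{\left(P \right)} = -1$
$Y{\left(D \right)} = 1 + D$ ($Y{\left(D \right)} = D - -1 = D + 1 = 1 + D$)
$I = \frac{53423}{39}$ ($I = - \frac{267115}{1 - 196} = - \frac{267115}{-195} = \left(-267115\right) \left(- \frac{1}{195}\right) = \frac{53423}{39} \approx 1369.8$)
$\sqrt{-115275 + I} = \sqrt{-115275 + \frac{53423}{39}} = \sqrt{- \frac{4442302}{39}} = \frac{i \sqrt{173249778}}{39}$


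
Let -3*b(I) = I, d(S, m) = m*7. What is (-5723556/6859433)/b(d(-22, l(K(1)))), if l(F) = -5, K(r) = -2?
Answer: -17170668/240080155 ≈ -0.071521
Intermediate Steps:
d(S, m) = 7*m
b(I) = -I/3
(-5723556/6859433)/b(d(-22, l(K(1)))) = (-5723556/6859433)/((-7*(-5)/3)) = (-5723556*1/6859433)/((-1/3*(-35))) = -5723556/(6859433*35/3) = -5723556/6859433*3/35 = -17170668/240080155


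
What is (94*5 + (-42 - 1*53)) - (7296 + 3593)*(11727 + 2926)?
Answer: -159556142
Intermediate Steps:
(94*5 + (-42 - 1*53)) - (7296 + 3593)*(11727 + 2926) = (470 + (-42 - 53)) - 10889*14653 = (470 - 95) - 1*159556517 = 375 - 159556517 = -159556142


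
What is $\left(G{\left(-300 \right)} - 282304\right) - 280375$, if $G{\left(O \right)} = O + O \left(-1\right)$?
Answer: $-562679$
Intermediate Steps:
$G{\left(O \right)} = 0$ ($G{\left(O \right)} = O - O = 0$)
$\left(G{\left(-300 \right)} - 282304\right) - 280375 = \left(0 - 282304\right) - 280375 = -282304 - 280375 = -562679$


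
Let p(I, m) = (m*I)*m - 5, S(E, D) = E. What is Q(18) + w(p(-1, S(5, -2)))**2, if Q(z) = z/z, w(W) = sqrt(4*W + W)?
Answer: -149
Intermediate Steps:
p(I, m) = -5 + I*m**2 (p(I, m) = (I*m)*m - 5 = I*m**2 - 5 = -5 + I*m**2)
w(W) = sqrt(5)*sqrt(W) (w(W) = sqrt(5*W) = sqrt(5)*sqrt(W))
Q(z) = 1
Q(18) + w(p(-1, S(5, -2)))**2 = 1 + (sqrt(5)*sqrt(-5 - 1*5**2))**2 = 1 + (sqrt(5)*sqrt(-5 - 1*25))**2 = 1 + (sqrt(5)*sqrt(-5 - 25))**2 = 1 + (sqrt(5)*sqrt(-30))**2 = 1 + (sqrt(5)*(I*sqrt(30)))**2 = 1 + (5*I*sqrt(6))**2 = 1 - 150 = -149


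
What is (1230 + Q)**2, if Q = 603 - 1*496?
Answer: 1787569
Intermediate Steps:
Q = 107 (Q = 603 - 496 = 107)
(1230 + Q)**2 = (1230 + 107)**2 = 1337**2 = 1787569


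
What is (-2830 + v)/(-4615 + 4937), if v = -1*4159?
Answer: -6989/322 ≈ -21.705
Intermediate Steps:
v = -4159
(-2830 + v)/(-4615 + 4937) = (-2830 - 4159)/(-4615 + 4937) = -6989/322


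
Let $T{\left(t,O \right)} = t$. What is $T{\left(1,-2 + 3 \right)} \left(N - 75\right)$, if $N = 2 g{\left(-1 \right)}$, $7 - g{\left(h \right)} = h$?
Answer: $-59$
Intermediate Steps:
$g{\left(h \right)} = 7 - h$
$N = 16$ ($N = 2 \left(7 - -1\right) = 2 \left(7 + 1\right) = 2 \cdot 8 = 16$)
$T{\left(1,-2 + 3 \right)} \left(N - 75\right) = 1 \left(16 - 75\right) = 1 \left(-59\right) = -59$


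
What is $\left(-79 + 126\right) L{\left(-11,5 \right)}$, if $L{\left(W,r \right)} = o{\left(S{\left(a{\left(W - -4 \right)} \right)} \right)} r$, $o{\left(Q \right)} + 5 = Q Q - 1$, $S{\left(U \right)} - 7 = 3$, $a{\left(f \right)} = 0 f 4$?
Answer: $22090$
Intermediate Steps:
$a{\left(f \right)} = 0$ ($a{\left(f \right)} = 0 \cdot 4 = 0$)
$S{\left(U \right)} = 10$ ($S{\left(U \right)} = 7 + 3 = 10$)
$o{\left(Q \right)} = -6 + Q^{2}$ ($o{\left(Q \right)} = -5 + \left(Q Q - 1\right) = -5 + \left(Q^{2} - 1\right) = -5 + \left(-1 + Q^{2}\right) = -6 + Q^{2}$)
$L{\left(W,r \right)} = 94 r$ ($L{\left(W,r \right)} = \left(-6 + 10^{2}\right) r = \left(-6 + 100\right) r = 94 r$)
$\left(-79 + 126\right) L{\left(-11,5 \right)} = \left(-79 + 126\right) 94 \cdot 5 = 47 \cdot 470 = 22090$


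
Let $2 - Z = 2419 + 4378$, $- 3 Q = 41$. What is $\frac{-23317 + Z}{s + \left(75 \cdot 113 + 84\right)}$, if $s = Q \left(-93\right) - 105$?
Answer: $- \frac{30112}{9725} \approx -3.0963$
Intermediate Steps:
$Q = - \frac{41}{3}$ ($Q = \left(- \frac{1}{3}\right) 41 = - \frac{41}{3} \approx -13.667$)
$s = 1166$ ($s = \left(- \frac{41}{3}\right) \left(-93\right) - 105 = 1271 - 105 = 1166$)
$Z = -6795$ ($Z = 2 - \left(2419 + 4378\right) = 2 - 6797 = -6795$)
$\frac{-23317 + Z}{s + \left(75 \cdot 113 + 84\right)} = \frac{-23317 - 6795}{1166 + \left(75 \cdot 113 + 84\right)} = - \frac{30112}{1166 + \left(8475 + 84\right)} = - \frac{30112}{1166 + 8559} = - \frac{30112}{9725}$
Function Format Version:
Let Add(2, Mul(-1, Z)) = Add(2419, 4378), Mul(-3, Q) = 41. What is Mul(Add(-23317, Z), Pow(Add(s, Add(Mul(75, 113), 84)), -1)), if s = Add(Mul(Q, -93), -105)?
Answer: Rational(-30112, 9725) ≈ -3.0963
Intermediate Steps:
Q = Rational(-41, 3) (Q = Mul(Rational(-1, 3), 41) = Rational(-41, 3) ≈ -13.667)
s = 1166 (s = Add(Mul(Rational(-41, 3), -93), -105) = Add(1271, -105) = 1166)
Z = -6795 (Z = Add(2, Mul(-1, Add(2419, 4378))) = Add(2, Mul(-1, 6797)) = Add(2, -6797) = -6795)
Mul(Add(-23317, Z), Pow(Add(s, Add(Mul(75, 113), 84)), -1)) = Mul(Add(-23317, -6795), Pow(Add(1166, Add(Mul(75, 113), 84)), -1)) = Mul(-30112, Pow(Add(1166, Add(8475, 84)), -1)) = Mul(-30112, Pow(Add(1166, 8559), -1)) = Mul(-30112, Pow(9725, -1)) = Mul(-30112, Rational(1, 9725)) = Rational(-30112, 9725)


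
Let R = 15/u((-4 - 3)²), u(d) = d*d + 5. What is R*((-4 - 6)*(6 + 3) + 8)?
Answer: -205/401 ≈ -0.51122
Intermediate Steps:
u(d) = 5 + d² (u(d) = d² + 5 = 5 + d²)
R = 5/802 (R = 15/(5 + ((-4 - 3)²)²) = 15/(5 + ((-7)²)²) = 15/(5 + 49²) = 15/(5 + 2401) = 15/2406 = 15*(1/2406) = 5/802 ≈ 0.0062344)
R*((-4 - 6)*(6 + 3) + 8) = 5*((-4 - 6)*(6 + 3) + 8)/802 = 5*(-10*9 + 8)/802 = 5*(-90 + 8)/802 = (5/802)*(-82) = -205/401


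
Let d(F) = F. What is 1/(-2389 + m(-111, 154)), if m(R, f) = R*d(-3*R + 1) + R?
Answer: -1/39574 ≈ -2.5269e-5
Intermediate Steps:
m(R, f) = R + R*(1 - 3*R) (m(R, f) = R*(-3*R + 1) + R = R*(1 - 3*R) + R = R + R*(1 - 3*R))
1/(-2389 + m(-111, 154)) = 1/(-2389 - 111*(2 - 3*(-111))) = 1/(-2389 - 111*(2 + 333)) = 1/(-2389 - 111*335) = 1/(-2389 - 37185) = 1/(-39574) = -1/39574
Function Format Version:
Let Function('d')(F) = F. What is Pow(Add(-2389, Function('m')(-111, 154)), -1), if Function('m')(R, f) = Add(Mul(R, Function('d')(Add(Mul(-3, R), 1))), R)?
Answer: Rational(-1, 39574) ≈ -2.5269e-5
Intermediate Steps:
Function('m')(R, f) = Add(R, Mul(R, Add(1, Mul(-3, R)))) (Function('m')(R, f) = Add(Mul(R, Add(Mul(-3, R), 1)), R) = Add(Mul(R, Add(1, Mul(-3, R))), R) = Add(R, Mul(R, Add(1, Mul(-3, R)))))
Pow(Add(-2389, Function('m')(-111, 154)), -1) = Pow(Add(-2389, Mul(-111, Add(2, Mul(-3, -111)))), -1) = Pow(Add(-2389, Mul(-111, Add(2, 333))), -1) = Pow(Add(-2389, Mul(-111, 335)), -1) = Pow(Add(-2389, -37185), -1) = Pow(-39574, -1) = Rational(-1, 39574)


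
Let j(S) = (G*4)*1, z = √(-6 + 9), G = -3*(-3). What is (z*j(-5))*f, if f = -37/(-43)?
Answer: 1332*√3/43 ≈ 53.653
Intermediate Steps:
G = 9
f = 37/43 (f = -37*(-1/43) = 37/43 ≈ 0.86047)
z = √3 ≈ 1.7320
j(S) = 36 (j(S) = (9*4)*1 = 36*1 = 36)
(z*j(-5))*f = (√3*36)*(37/43) = (36*√3)*(37/43) = 1332*√3/43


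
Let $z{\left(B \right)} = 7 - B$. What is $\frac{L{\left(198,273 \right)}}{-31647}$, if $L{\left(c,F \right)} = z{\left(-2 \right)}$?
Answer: $- \frac{3}{10549} \approx -0.00028439$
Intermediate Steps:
$L{\left(c,F \right)} = 9$ ($L{\left(c,F \right)} = 7 - -2 = 7 + 2 = 9$)
$\frac{L{\left(198,273 \right)}}{-31647} = \frac{9}{-31647} = 9 \left(- \frac{1}{31647}\right) = - \frac{3}{10549}$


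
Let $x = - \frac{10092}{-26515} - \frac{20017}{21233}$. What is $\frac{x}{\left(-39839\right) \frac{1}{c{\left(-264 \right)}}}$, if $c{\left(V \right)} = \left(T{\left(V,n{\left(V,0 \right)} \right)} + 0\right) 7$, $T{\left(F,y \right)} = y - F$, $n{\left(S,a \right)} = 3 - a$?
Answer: $\frac{591477419211}{22429077927805} \approx 0.026371$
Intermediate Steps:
$c{\left(V \right)} = 21 - 7 V$ ($c{\left(V \right)} = \left(\left(\left(3 - 0\right) - V\right) + 0\right) 7 = \left(\left(\left(3 + 0\right) - V\right) + 0\right) 7 = \left(\left(3 - V\right) + 0\right) 7 = \left(3 - V\right) 7 = 21 - 7 V$)
$x = - \frac{316467319}{562992995}$ ($x = \left(-10092\right) \left(- \frac{1}{26515}\right) - \frac{20017}{21233} = \frac{10092}{26515} - \frac{20017}{21233} = - \frac{316467319}{562992995} \approx -0.56212$)
$\frac{x}{\left(-39839\right) \frac{1}{c{\left(-264 \right)}}} = - \frac{316467319}{562992995 \left(- \frac{39839}{21 - -1848}\right)} = - \frac{316467319}{562992995 \left(- \frac{39839}{21 + 1848}\right)} = - \frac{316467319}{562992995 \left(- \frac{39839}{1869}\right)} = \left(- \frac{316467319}{562992995}\right) \left(- \frac{1869}{39839}\right) = \frac{591477419211}{22429077927805}$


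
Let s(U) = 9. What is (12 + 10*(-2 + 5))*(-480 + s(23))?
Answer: -19782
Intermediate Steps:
(12 + 10*(-2 + 5))*(-480 + s(23)) = (12 + 10*(-2 + 5))*(-480 + 9) = (12 + 10*3)*(-471) = (12 + 30)*(-471) = 42*(-471) = -19782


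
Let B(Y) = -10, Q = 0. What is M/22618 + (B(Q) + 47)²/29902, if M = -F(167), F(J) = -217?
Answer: 9363194/169080859 ≈ 0.055377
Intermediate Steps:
M = 217 (M = -1*(-217) = 217)
M/22618 + (B(Q) + 47)²/29902 = 217/22618 + (-10 + 47)²/29902 = 217*(1/22618) + 37²*(1/29902) = 217/22618 + 1369*(1/29902) = 217/22618 + 1369/29902 = 9363194/169080859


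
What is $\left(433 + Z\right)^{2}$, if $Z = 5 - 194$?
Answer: $59536$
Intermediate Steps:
$Z = -189$
$\left(433 + Z\right)^{2} = \left(433 - 189\right)^{2} = 244^{2} = 59536$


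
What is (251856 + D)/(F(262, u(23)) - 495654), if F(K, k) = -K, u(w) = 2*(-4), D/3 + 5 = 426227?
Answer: -765261/247958 ≈ -3.0863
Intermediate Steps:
D = 1278666 (D = -15 + 3*426227 = -15 + 1278681 = 1278666)
u(w) = -8
(251856 + D)/(F(262, u(23)) - 495654) = (251856 + 1278666)/(-1*262 - 495654) = 1530522/(-262 - 495654) = 1530522/(-495916) = 1530522*(-1/495916) = -765261/247958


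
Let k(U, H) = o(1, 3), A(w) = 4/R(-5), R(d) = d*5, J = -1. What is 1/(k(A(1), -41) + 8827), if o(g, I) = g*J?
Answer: 1/8826 ≈ 0.00011330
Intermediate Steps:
R(d) = 5*d
A(w) = -4/25 (A(w) = 4/((5*(-5))) = 4/(-25) = 4*(-1/25) = -4/25)
o(g, I) = -g (o(g, I) = g*(-1) = -g)
k(U, H) = -1 (k(U, H) = -1*1 = -1)
1/(k(A(1), -41) + 8827) = 1/(-1 + 8827) = 1/8826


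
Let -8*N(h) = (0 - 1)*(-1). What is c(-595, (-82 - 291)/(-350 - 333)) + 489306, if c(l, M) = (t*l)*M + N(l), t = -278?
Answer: 3167150741/5464 ≈ 5.7964e+5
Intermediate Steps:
N(h) = -⅛ (N(h) = -(0 - 1)*(-1)/8 = -(-1)*(-1)/8 = -⅛*1 = -⅛)
c(l, M) = -⅛ - 278*M*l (c(l, M) = (-278*l)*M - ⅛ = -278*M*l - ⅛ = -⅛ - 278*M*l)
c(-595, (-82 - 291)/(-350 - 333)) + 489306 = (-⅛ - 278*(-82 - 291)/(-350 - 333)*(-595)) + 489306 = (-⅛ - 278*(-373/(-683))*(-595)) + 489306 = (-⅛ - 278*(-373*(-1/683))*(-595)) + 489306 = (-⅛ - 278*373/683*(-595)) + 489306 = (-⅛ + 61697930/683) + 489306 = 493582757/5464 + 489306 = 3167150741/5464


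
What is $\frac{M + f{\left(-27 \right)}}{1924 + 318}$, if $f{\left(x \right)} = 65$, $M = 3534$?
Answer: $\frac{61}{38} \approx 1.6053$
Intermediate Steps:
$\frac{M + f{\left(-27 \right)}}{1924 + 318} = \frac{3534 + 65}{1924 + 318} = \frac{3599}{2242} = 3599 \cdot \frac{1}{2242} = \frac{61}{38}$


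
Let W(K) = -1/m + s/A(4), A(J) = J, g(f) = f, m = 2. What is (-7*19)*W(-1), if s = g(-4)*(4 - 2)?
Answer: 665/2 ≈ 332.50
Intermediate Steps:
s = -8 (s = -4*(4 - 2) = -4*2 = -8)
W(K) = -5/2 (W(K) = -1/2 - 8/4 = -1*½ - 8*¼ = -½ - 2 = -5/2)
(-7*19)*W(-1) = -7*19*(-5/2) = -133*(-5/2) = 665/2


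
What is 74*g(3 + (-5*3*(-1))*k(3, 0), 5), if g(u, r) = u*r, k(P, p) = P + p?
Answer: 17760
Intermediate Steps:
g(u, r) = r*u
74*g(3 + (-5*3*(-1))*k(3, 0), 5) = 74*(5*(3 + (-5*3*(-1))*(3 + 0))) = 74*(5*(3 - 15*(-1)*3)) = 74*(5*(3 + 15*3)) = 74*(5*(3 + 45)) = 74*(5*48) = 74*240 = 17760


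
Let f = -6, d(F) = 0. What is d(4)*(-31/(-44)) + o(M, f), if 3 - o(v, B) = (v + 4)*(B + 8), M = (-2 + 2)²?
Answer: -5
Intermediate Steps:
M = 0 (M = 0² = 0)
o(v, B) = 3 - (4 + v)*(8 + B) (o(v, B) = 3 - (v + 4)*(B + 8) = 3 - (4 + v)*(8 + B))
d(4)*(-31/(-44)) + o(M, f) = 0*(-31/(-44)) + (-29 - 8*0 - 4*(-6) - 1*(-6)*0) = 0*(-31*(-1/44)) + (-29 + 0 + 24 + 0) = 0*(31/44) - 5 = 0 - 5 = -5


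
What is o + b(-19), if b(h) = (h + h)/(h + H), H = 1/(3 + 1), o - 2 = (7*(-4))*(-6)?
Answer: 12902/75 ≈ 172.03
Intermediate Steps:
o = 170 (o = 2 + (7*(-4))*(-6) = 2 - 28*(-6) = 2 + 168 = 170)
H = ¼ (H = 1/4 = ¼ ≈ 0.25000)
b(h) = 2*h/(¼ + h) (b(h) = (h + h)/(h + ¼) = (2*h)/(¼ + h) = 2*h/(¼ + h))
o + b(-19) = 170 + 8*(-19)/(1 + 4*(-19)) = 170 + 8*(-19)/(1 - 76) = 170 + 8*(-19)/(-75) = 170 + 8*(-19)*(-1/75) = 170 + 152/75 = 12902/75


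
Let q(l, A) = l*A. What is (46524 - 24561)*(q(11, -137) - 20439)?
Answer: -481999998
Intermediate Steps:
q(l, A) = A*l
(46524 - 24561)*(q(11, -137) - 20439) = (46524 - 24561)*(-137*11 - 20439) = 21963*(-1507 - 20439) = 21963*(-21946) = -481999998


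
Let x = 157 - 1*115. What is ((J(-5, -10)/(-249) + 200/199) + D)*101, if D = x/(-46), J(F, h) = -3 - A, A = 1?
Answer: 12436837/1139673 ≈ 10.913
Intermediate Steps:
x = 42 (x = 157 - 115 = 42)
J(F, h) = -4 (J(F, h) = -3 - 1*1 = -3 - 1 = -4)
D = -21/23 (D = 42/(-46) = 42*(-1/46) = -21/23 ≈ -0.91304)
((J(-5, -10)/(-249) + 200/199) + D)*101 = ((-4/(-249) + 200/199) - 21/23)*101 = ((-4*(-1/249) + 200*(1/199)) - 21/23)*101 = ((4/249 + 200/199) - 21/23)*101 = (50596/49551 - 21/23)*101 = (123137/1139673)*101 = 12436837/1139673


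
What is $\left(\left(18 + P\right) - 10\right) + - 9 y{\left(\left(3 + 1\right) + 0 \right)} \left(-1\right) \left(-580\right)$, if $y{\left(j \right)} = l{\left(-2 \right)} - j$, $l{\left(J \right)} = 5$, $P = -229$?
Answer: $-5441$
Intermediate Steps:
$y{\left(j \right)} = 5 - j$
$\left(\left(18 + P\right) - 10\right) + - 9 y{\left(\left(3 + 1\right) + 0 \right)} \left(-1\right) \left(-580\right) = \left(\left(18 - 229\right) - 10\right) + - 9 \left(5 - \left(\left(3 + 1\right) + 0\right)\right) \left(-1\right) \left(-580\right) = \left(-211 - 10\right) + - 9 \left(5 - \left(4 + 0\right)\right) \left(-1\right) \left(-580\right) = -221 + - 9 \left(5 - 4\right) \left(-1\right) \left(-580\right) = -221 + \left(-9\right) 1 \left(-1\right) \left(-580\right) = -221 + \left(-9\right) \left(-1\right) \left(-580\right) = -221 + 9 \left(-580\right) = -221 - 5220 = -5441$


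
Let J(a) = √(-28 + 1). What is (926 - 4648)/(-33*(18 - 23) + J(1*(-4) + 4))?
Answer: -102355/4542 + 1861*I*√3/4542 ≈ -22.535 + 0.70968*I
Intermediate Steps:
J(a) = 3*I*√3 (J(a) = √(-27) = 3*I*√3)
(926 - 4648)/(-33*(18 - 23) + J(1*(-4) + 4)) = (926 - 4648)/(-33*(18 - 23) + 3*I*√3) = -3722/(-33*(-5) + 3*I*√3) = -3722/(165 + 3*I*√3)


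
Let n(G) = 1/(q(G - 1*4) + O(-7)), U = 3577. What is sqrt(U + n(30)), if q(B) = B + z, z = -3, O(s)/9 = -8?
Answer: 2*sqrt(43818)/7 ≈ 59.808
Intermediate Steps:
O(s) = -72 (O(s) = 9*(-8) = -72)
q(B) = -3 + B (q(B) = B - 3 = -3 + B)
n(G) = 1/(-79 + G) (n(G) = 1/((-3 + (G - 1*4)) - 72) = 1/((-3 + (G - 4)) - 72) = 1/((-3 + (-4 + G)) - 72) = 1/((-7 + G) - 72) = 1/(-79 + G))
sqrt(U + n(30)) = sqrt(3577 + 1/(-79 + 30)) = sqrt(3577 + 1/(-49)) = sqrt(3577 - 1/49) = sqrt(175272/49) = 2*sqrt(43818)/7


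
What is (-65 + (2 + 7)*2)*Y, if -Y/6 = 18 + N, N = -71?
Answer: -14946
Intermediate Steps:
Y = 318 (Y = -6*(18 - 71) = -6*(-53) = 318)
(-65 + (2 + 7)*2)*Y = (-65 + (2 + 7)*2)*318 = (-65 + 9*2)*318 = (-65 + 18)*318 = -47*318 = -14946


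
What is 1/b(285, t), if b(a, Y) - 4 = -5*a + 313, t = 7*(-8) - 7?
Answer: -1/1108 ≈ -0.00090253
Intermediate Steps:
t = -63 (t = -56 - 7 = -63)
b(a, Y) = 317 - 5*a (b(a, Y) = 4 + (-5*a + 313) = 4 + (313 - 5*a) = 317 - 5*a)
1/b(285, t) = 1/(317 - 5*285) = 1/(317 - 1425) = 1/(-1108) = -1/1108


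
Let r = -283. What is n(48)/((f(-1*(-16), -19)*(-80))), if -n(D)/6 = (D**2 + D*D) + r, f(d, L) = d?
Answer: 2595/128 ≈ 20.273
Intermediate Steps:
n(D) = 1698 - 12*D**2 (n(D) = -6*((D**2 + D*D) - 283) = -6*((D**2 + D**2) - 283) = -6*(2*D**2 - 283) = -6*(-283 + 2*D**2) = 1698 - 12*D**2)
n(48)/((f(-1*(-16), -19)*(-80))) = (1698 - 12*48**2)/((-1*(-16)*(-80))) = (1698 - 12*2304)/((16*(-80))) = (1698 - 27648)/(-1280) = -25950*(-1/1280) = 2595/128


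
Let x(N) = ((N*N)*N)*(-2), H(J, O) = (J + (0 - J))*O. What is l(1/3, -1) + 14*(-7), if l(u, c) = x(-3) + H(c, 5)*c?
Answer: -44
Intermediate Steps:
H(J, O) = 0 (H(J, O) = (J - J)*O = 0*O = 0)
x(N) = -2*N³ (x(N) = (N²*N)*(-2) = N³*(-2) = -2*N³)
l(u, c) = 54 (l(u, c) = -2*(-3)³ + 0*c = -2*(-27) + 0 = 54 + 0 = 54)
l(1/3, -1) + 14*(-7) = 54 + 14*(-7) = 54 - 98 = -44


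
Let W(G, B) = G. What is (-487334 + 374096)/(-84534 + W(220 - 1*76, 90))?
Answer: 18873/14065 ≈ 1.3418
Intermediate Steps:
(-487334 + 374096)/(-84534 + W(220 - 1*76, 90)) = (-487334 + 374096)/(-84534 + (220 - 1*76)) = -113238/(-84534 + (220 - 76)) = -113238/(-84534 + 144) = -113238/(-84390) = -113238*(-1/84390) = 18873/14065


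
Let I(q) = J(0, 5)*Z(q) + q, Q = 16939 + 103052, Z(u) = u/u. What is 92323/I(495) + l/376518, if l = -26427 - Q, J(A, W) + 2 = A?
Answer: 5781514540/30937229 ≈ 186.88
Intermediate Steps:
Z(u) = 1
J(A, W) = -2 + A
Q = 119991
I(q) = -2 + q (I(q) = (-2 + 0)*1 + q = -2*1 + q = -2 + q)
l = -146418 (l = -26427 - 1*119991 = -26427 - 119991 = -146418)
92323/I(495) + l/376518 = 92323/(-2 + 495) - 146418/376518 = 92323/493 - 146418*1/376518 = 92323*(1/493) - 24403/62753 = 92323/493 - 24403/62753 = 5781514540/30937229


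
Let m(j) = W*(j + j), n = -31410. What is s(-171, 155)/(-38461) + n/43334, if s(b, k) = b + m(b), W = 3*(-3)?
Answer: -667015974/833334487 ≈ -0.80042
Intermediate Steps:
W = -9
m(j) = -18*j (m(j) = -9*(j + j) = -18*j)
s(b, k) = -17*b (s(b, k) = b - 18*b = -17*b)
s(-171, 155)/(-38461) + n/43334 = -17*(-171)/(-38461) - 31410/43334 = 2907*(-1/38461) - 31410*1/43334 = -2907/38461 - 15705/21667 = -667015974/833334487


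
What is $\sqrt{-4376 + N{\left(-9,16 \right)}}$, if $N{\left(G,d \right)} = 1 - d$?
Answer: $i \sqrt{4391} \approx 66.265 i$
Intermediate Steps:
$\sqrt{-4376 + N{\left(-9,16 \right)}} = \sqrt{-4376 + \left(1 - 16\right)} = \sqrt{-4376 - 15} = \sqrt{-4391} = i \sqrt{4391}$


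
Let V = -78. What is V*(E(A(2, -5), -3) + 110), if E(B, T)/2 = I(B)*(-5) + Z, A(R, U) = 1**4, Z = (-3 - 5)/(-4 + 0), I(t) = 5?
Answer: -4992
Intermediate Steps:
Z = 2 (Z = -8/(-4) = -8*(-1/4) = 2)
A(R, U) = 1
E(B, T) = -46 (E(B, T) = 2*(5*(-5) + 2) = 2*(-25 + 2) = 2*(-23) = -46)
V*(E(A(2, -5), -3) + 110) = -78*(-46 + 110) = -78*64 = -4992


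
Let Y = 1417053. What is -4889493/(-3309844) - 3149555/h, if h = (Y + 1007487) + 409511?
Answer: 3432536806723/9380266698044 ≈ 0.36593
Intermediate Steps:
h = 2834051 (h = (1417053 + 1007487) + 409511 = 2424540 + 409511 = 2834051)
-4889493/(-3309844) - 3149555/h = -4889493/(-3309844) - 3149555/2834051 = -4889493*(-1/3309844) - 3149555*1/2834051 = 4889493/3309844 - 3149555/2834051 = 3432536806723/9380266698044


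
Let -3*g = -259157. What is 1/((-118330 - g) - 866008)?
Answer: -3/3212171 ≈ -9.3395e-7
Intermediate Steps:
g = 259157/3 (g = -1/3*(-259157) = 259157/3 ≈ 86386.)
1/((-118330 - g) - 866008) = 1/((-118330 - 1*259157/3) - 866008) = 1/((-118330 - 259157/3) - 866008) = 1/(-614147/3 - 866008) = 1/(-3212171/3) = -3/3212171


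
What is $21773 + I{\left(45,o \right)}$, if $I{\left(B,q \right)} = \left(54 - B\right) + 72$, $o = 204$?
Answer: $21854$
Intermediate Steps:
$I{\left(B,q \right)} = 126 - B$
$21773 + I{\left(45,o \right)} = 21773 + \left(126 - 45\right) = 21773 + 81 = 21854$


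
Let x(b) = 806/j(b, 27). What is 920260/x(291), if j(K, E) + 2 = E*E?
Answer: 334514510/403 ≈ 8.3006e+5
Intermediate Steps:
j(K, E) = -2 + E**2 (j(K, E) = -2 + E*E = -2 + E**2)
x(b) = 806/727 (x(b) = 806/(-2 + 27**2) = 806/(-2 + 729) = 806/727)
920260/x(291) = 920260/(806/727) = 920260*(727/806) = 334514510/403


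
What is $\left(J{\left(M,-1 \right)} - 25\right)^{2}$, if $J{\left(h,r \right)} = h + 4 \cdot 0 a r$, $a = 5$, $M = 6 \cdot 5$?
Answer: $25$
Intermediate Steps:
$M = 30$
$J{\left(h,r \right)} = h$ ($J{\left(h,r \right)} = h + 4 \cdot 0 \cdot 5 r = h + 0 \cdot 5 r = h + 0 r = h + 0 = h$)
$\left(J{\left(M,-1 \right)} - 25\right)^{2} = \left(30 - 25\right)^{2} = 5^{2} = 25$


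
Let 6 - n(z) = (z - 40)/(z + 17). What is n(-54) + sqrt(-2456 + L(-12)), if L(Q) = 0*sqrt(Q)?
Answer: 128/37 + 2*I*sqrt(614) ≈ 3.4595 + 49.558*I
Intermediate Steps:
L(Q) = 0
n(z) = 6 - (-40 + z)/(17 + z) (n(z) = 6 - (z - 40)/(z + 17) = 6 - (-40 + z)/(17 + z))
n(-54) + sqrt(-2456 + L(-12)) = (142 + 5*(-54))/(17 - 54) + sqrt(-2456 + 0) = (142 - 270)/(-37) + sqrt(-2456) = -1/37*(-128) + 2*I*sqrt(614) = 128/37 + 2*I*sqrt(614)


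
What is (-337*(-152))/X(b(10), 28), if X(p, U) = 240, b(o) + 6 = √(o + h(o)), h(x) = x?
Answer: 6403/30 ≈ 213.43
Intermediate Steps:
b(o) = -6 + √2*√o (b(o) = -6 + √(o + o) = -6 + √(2*o) = -6 + √2*√o)
(-337*(-152))/X(b(10), 28) = -337*(-152)/240 = 51224*(1/240) = 6403/30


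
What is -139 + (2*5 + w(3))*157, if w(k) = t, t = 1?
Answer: 1588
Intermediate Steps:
w(k) = 1
-139 + (2*5 + w(3))*157 = -139 + (2*5 + 1)*157 = -139 + (10 + 1)*157 = -139 + 11*157 = -139 + 1727 = 1588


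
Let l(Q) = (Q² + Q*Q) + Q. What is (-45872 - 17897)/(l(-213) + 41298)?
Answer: -63769/131823 ≈ -0.48375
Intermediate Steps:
l(Q) = Q + 2*Q² (l(Q) = (Q² + Q²) + Q = 2*Q² + Q = Q + 2*Q²)
(-45872 - 17897)/(l(-213) + 41298) = (-45872 - 17897)/(-213*(1 + 2*(-213)) + 41298) = -63769/(-213*(1 - 426) + 41298) = -63769/(-213*(-425) + 41298) = -63769/(90525 + 41298) = -63769/131823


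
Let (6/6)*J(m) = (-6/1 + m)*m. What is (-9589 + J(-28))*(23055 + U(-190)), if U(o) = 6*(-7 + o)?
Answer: -188917101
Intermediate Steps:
U(o) = -42 + 6*o
J(m) = m*(-6 + m) (J(m) = (-6/1 + m)*m = (-6*1 + m)*m = (-6 + m)*m = m*(-6 + m))
(-9589 + J(-28))*(23055 + U(-190)) = (-9589 - 28*(-6 - 28))*(23055 + (-42 + 6*(-190))) = (-9589 - 28*(-34))*(23055 + (-42 - 1140)) = (-9589 + 952)*(23055 - 1182) = -8637*21873 = -188917101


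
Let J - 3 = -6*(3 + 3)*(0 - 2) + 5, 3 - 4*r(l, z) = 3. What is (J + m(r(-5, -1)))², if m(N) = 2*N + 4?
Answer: 7056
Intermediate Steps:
r(l, z) = 0 (r(l, z) = ¾ - ¼*3 = ¾ - ¾ = 0)
m(N) = 4 + 2*N
J = 80 (J = 3 + (-6*(3 + 3)*(0 - 2) + 5) = 3 + (-36*(-2) + 5) = 3 + (-6*(-12) + 5) = 3 + (72 + 5) = 3 + 77 = 80)
(J + m(r(-5, -1)))² = (80 + (4 + 2*0))² = (80 + (4 + 0))² = (80 + 4)² = 84² = 7056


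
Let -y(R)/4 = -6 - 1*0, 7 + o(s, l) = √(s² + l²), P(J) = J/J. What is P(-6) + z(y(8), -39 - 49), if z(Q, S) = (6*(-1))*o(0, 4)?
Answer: 19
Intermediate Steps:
P(J) = 1
o(s, l) = -7 + √(l² + s²) (o(s, l) = -7 + √(s² + l²) = -7 + √(l² + s²))
y(R) = 24 (y(R) = -4*(-6 - 1*0) = -4*(-6 + 0) = -4*(-6) = 24)
z(Q, S) = 18 (z(Q, S) = (6*(-1))*(-7 + √(4² + 0²)) = -6*(-7 + √(16 + 0)) = -6*(-7 + √16) = -6*(-7 + 4) = -6*(-3) = 18)
P(-6) + z(y(8), -39 - 49) = 1 + 18 = 19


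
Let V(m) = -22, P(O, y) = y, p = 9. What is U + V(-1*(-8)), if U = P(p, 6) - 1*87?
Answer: -103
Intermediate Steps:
U = -81 (U = 6 - 1*87 = 6 - 87 = -81)
U + V(-1*(-8)) = -81 - 22 = -103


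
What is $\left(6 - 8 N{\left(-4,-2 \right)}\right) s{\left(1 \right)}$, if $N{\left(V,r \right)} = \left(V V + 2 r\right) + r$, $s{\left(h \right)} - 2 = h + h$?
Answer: $-296$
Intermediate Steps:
$s{\left(h \right)} = 2 + 2 h$ ($s{\left(h \right)} = 2 + \left(h + h\right) = 2 + 2 h$)
$N{\left(V,r \right)} = V^{2} + 3 r$ ($N{\left(V,r \right)} = \left(V^{2} + 2 r\right) + r = V^{2} + 3 r$)
$\left(6 - 8 N{\left(-4,-2 \right)}\right) s{\left(1 \right)} = \left(6 - 8 \left(\left(-4\right)^{2} + 3 \left(-2\right)\right)\right) \left(2 + 2 \cdot 1\right) = \left(6 - 8 \left(16 - 6\right)\right) \left(2 + 2\right) = \left(6 - 80\right) 4 = \left(-74\right) 4 = -296$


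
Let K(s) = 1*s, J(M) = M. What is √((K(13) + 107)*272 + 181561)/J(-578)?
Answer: -√214201/578 ≈ -0.80072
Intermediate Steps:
K(s) = s
√((K(13) + 107)*272 + 181561)/J(-578) = √((13 + 107)*272 + 181561)/(-578) = √(120*272 + 181561)*(-1/578) = √(32640 + 181561)*(-1/578) = √214201*(-1/578) = -√214201/578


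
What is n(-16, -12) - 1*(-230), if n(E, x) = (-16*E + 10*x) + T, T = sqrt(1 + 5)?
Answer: 366 + sqrt(6) ≈ 368.45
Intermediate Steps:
T = sqrt(6) ≈ 2.4495
n(E, x) = sqrt(6) - 16*E + 10*x (n(E, x) = (-16*E + 10*x) + sqrt(6) = sqrt(6) - 16*E + 10*x)
n(-16, -12) - 1*(-230) = (sqrt(6) - 16*(-16) + 10*(-12)) - 1*(-230) = (sqrt(6) + 256 - 120) + 230 = (136 + sqrt(6)) + 230 = 366 + sqrt(6)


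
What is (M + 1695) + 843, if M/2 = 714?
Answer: 3966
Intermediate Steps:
M = 1428 (M = 2*714 = 1428)
(M + 1695) + 843 = (1428 + 1695) + 843 = 3123 + 843 = 3966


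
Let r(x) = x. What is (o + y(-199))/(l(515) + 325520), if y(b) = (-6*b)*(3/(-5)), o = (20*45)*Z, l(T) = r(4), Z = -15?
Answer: -11847/271270 ≈ -0.043672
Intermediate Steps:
l(T) = 4
o = -13500 (o = (20*45)*(-15) = 900*(-15) = -13500)
y(b) = 18*b/5 (y(b) = (-6*b)*(3*(-1/5)) = -6*b*(-3/5) = 18*b/5)
(o + y(-199))/(l(515) + 325520) = (-13500 + (18/5)*(-199))/(4 + 325520) = (-13500 - 3582/5)/325524 = -71082/5*1/325524 = -11847/271270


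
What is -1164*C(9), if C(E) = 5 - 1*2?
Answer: -3492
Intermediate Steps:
C(E) = 3 (C(E) = 5 - 2 = 3)
-1164*C(9) = -1164*3 = -3492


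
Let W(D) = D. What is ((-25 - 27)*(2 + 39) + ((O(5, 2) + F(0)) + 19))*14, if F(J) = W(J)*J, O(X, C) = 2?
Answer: -29554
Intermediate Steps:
F(J) = J² (F(J) = J*J = J²)
((-25 - 27)*(2 + 39) + ((O(5, 2) + F(0)) + 19))*14 = ((-25 - 27)*(2 + 39) + ((2 + 0²) + 19))*14 = (-52*41 + ((2 + 0) + 19))*14 = (-2132 + (2 + 19))*14 = (-2132 + 21)*14 = -2111*14 = -29554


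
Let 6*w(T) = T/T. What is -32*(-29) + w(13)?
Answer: 5569/6 ≈ 928.17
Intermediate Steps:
w(T) = ⅙ (w(T) = (T/T)/6 = (⅙)*1 = ⅙)
-32*(-29) + w(13) = -32*(-29) + ⅙ = 928 + ⅙ = 5569/6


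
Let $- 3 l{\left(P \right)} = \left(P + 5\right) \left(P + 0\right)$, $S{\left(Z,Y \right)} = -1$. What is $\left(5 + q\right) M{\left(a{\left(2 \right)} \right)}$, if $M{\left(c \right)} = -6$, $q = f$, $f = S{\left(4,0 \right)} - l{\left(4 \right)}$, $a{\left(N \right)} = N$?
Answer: $-96$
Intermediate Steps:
$l{\left(P \right)} = - \frac{P \left(5 + P\right)}{3}$ ($l{\left(P \right)} = - \frac{\left(P + 5\right) \left(P + 0\right)}{3} = - \frac{\left(5 + P\right) P}{3} = - \frac{P \left(5 + P\right)}{3}$)
$f = 11$ ($f = -1 - \left(- \frac{1}{3}\right) 4 \left(5 + 4\right) = -1 - \left(- \frac{1}{3}\right) 4 \cdot 9 = -1 - -12 = -1 + 12 = 11$)
$q = 11$
$\left(5 + q\right) M{\left(a{\left(2 \right)} \right)} = \left(5 + 11\right) \left(-6\right) = 16 \left(-6\right) = -96$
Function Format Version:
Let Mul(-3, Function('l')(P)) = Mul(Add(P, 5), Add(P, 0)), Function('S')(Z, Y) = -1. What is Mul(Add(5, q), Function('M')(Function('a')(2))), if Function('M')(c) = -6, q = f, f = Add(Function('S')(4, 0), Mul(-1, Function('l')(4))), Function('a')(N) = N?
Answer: -96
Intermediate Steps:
Function('l')(P) = Mul(Rational(-1, 3), P, Add(5, P)) (Function('l')(P) = Mul(Rational(-1, 3), Mul(Add(P, 5), Add(P, 0))) = Mul(Rational(-1, 3), Mul(Add(5, P), P)) = Mul(Rational(-1, 3), Mul(P, Add(5, P))) = Mul(Rational(-1, 3), P, Add(5, P)))
f = 11 (f = Add(-1, Mul(-1, Mul(Rational(-1, 3), 4, Add(5, 4)))) = Add(-1, Mul(-1, Mul(Rational(-1, 3), 4, 9))) = Add(-1, Mul(-1, -12)) = Add(-1, 12) = 11)
q = 11
Mul(Add(5, q), Function('M')(Function('a')(2))) = Mul(Add(5, 11), -6) = Mul(16, -6) = -96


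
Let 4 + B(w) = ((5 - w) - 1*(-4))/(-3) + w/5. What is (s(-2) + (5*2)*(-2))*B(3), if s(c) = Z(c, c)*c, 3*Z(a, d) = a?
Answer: 504/5 ≈ 100.80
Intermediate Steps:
Z(a, d) = a/3
s(c) = c²/3 (s(c) = (c/3)*c = c²/3)
B(w) = -7 + 8*w/15 (B(w) = -4 + (((5 - w) - 1*(-4))/(-3) + w/5) = -4 + (((5 - w) + 4)*(-⅓) + w*(⅕)) = -4 + ((9 - w)*(-⅓) + w/5) = -4 + ((-3 + w/3) + w/5) = -4 + (-3 + 8*w/15) = -7 + 8*w/15)
(s(-2) + (5*2)*(-2))*B(3) = ((⅓)*(-2)² + (5*2)*(-2))*(-7 + (8/15)*3) = ((⅓)*4 + 10*(-2))*(-7 + 8/5) = (4/3 - 20)*(-27/5) = -56/3*(-27/5) = 504/5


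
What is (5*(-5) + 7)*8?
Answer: -144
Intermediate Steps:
(5*(-5) + 7)*8 = (-25 + 7)*8 = -18*8 = -144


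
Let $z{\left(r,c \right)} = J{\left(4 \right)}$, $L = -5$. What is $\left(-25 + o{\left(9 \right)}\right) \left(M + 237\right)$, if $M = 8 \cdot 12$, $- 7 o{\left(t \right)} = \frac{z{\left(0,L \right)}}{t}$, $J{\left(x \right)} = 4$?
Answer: $- \frac{58423}{7} \approx -8346.1$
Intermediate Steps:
$z{\left(r,c \right)} = 4$
$o{\left(t \right)} = - \frac{4}{7 t}$ ($o{\left(t \right)} = - \frac{4 \frac{1}{t}}{7} = - \frac{4}{7 t}$)
$M = 96$
$\left(-25 + o{\left(9 \right)}\right) \left(M + 237\right) = \left(-25 - \frac{4}{7 \cdot 9}\right) \left(96 + 237\right) = \left(-25 - \frac{4}{63}\right) 333 = \left(- \frac{1579}{63}\right) 333 = - \frac{58423}{7}$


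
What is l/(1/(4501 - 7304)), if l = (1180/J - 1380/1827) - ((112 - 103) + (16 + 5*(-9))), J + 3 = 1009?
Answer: -17531279410/306327 ≈ -57231.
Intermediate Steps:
J = 1006 (J = -3 + 1009 = 1006)
l = 6254470/306327 (l = (1180/1006 - 1380/1827) - ((112 - 103) + (16 + 5*(-9))) = (1180*(1/1006) - 1380*1/1827) - (9 + (16 - 45)) = (590/503 - 460/609) - (9 - 29) = 127930/306327 - 1*(-20) = 127930/306327 + 20 = 6254470/306327 ≈ 20.418)
l/(1/(4501 - 7304)) = 6254470/(306327*(1/(4501 - 7304))) = 6254470/(306327*(1/(-2803))) = 6254470/(306327*(-1/2803)) = (6254470/306327)*(-2803) = -17531279410/306327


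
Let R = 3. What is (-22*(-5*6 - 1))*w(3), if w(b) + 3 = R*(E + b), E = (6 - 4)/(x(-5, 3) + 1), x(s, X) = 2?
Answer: 5456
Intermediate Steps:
E = 2/3 (E = (6 - 4)/(2 + 1) = 2/3 ≈ 0.66667)
w(b) = -1 + 3*b (w(b) = -3 + 3*(2/3 + b) = -3 + (2 + 3*b) = -1 + 3*b)
(-22*(-5*6 - 1))*w(3) = (-22*(-5*6 - 1))*(-1 + 3*3) = (-22*(-30 - 1))*(-1 + 9) = -22*(-31)*8 = 682*8 = 5456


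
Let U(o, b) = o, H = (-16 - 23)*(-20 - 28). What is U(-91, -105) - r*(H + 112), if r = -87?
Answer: 172517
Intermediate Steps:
H = 1872 (H = -39*(-48) = 1872)
U(-91, -105) - r*(H + 112) = -91 - (-87)*(1872 + 112) = -91 - (-87)*1984 = -91 - 1*(-172608) = -91 + 172608 = 172517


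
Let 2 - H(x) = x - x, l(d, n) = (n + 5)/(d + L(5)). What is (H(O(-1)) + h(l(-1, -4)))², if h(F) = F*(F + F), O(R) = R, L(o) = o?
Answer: 289/64 ≈ 4.5156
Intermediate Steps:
l(d, n) = (5 + n)/(5 + d) (l(d, n) = (n + 5)/(d + 5) = (5 + n)/(5 + d))
h(F) = 2*F² (h(F) = F*(2*F) = 2*F²)
H(x) = 2 (H(x) = 2 - (x - x) = 2 - 1*0 = 2 + 0 = 2)
(H(O(-1)) + h(l(-1, -4)))² = (2 + 2*((5 - 4)/(5 - 1))²)² = (2 + 2*(1/4)²)² = (2 + 2*((¼)*1)²)² = (2 + 2*(¼)²)² = (2 + 2*(1/16))² = (2 + ⅛)² = (17/8)² = 289/64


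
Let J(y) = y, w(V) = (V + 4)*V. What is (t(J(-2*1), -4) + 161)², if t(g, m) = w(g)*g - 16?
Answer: 23409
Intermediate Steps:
w(V) = V*(4 + V) (w(V) = (4 + V)*V = V*(4 + V))
t(g, m) = -16 + g²*(4 + g) (t(g, m) = (g*(4 + g))*g - 16 = g²*(4 + g) - 16 = -16 + g²*(4 + g))
(t(J(-2*1), -4) + 161)² = ((-16 + (-2*1)²*(4 - 2*1)) + 161)² = ((-16 + (-2)²*(4 - 2)) + 161)² = ((-16 + 4*2) + 161)² = ((-16 + 8) + 161)² = (-8 + 161)² = 153² = 23409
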